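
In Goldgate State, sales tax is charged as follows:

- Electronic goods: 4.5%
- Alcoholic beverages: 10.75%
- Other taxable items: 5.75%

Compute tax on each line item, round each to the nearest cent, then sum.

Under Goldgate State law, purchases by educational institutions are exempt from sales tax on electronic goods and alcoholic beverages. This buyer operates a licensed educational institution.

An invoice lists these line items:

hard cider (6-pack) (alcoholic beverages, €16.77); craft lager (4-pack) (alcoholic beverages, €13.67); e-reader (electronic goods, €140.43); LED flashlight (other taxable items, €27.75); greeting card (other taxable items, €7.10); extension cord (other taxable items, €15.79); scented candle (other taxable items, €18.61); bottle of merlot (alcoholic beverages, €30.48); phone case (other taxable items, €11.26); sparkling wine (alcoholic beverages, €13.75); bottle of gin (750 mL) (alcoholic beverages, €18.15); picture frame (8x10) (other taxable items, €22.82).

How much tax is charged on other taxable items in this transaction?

€5.95

LED flashlight €27.75: other taxable items → 5.75% → €1.60
Greeting card €7.10: other taxable items → 5.75% → €0.41
Extension cord €15.79: other taxable items → 5.75% → €0.91
Scented candle €18.61: other taxable items → 5.75% → €1.07
Phone case €11.26: other taxable items → 5.75% → €0.65
Picture frame (8x10) €22.82: other taxable items → 5.75% → €1.31
Tax on other taxable items = €1.60 + €0.41 + €0.91 + €1.07 + €0.65 + €1.31 = €5.95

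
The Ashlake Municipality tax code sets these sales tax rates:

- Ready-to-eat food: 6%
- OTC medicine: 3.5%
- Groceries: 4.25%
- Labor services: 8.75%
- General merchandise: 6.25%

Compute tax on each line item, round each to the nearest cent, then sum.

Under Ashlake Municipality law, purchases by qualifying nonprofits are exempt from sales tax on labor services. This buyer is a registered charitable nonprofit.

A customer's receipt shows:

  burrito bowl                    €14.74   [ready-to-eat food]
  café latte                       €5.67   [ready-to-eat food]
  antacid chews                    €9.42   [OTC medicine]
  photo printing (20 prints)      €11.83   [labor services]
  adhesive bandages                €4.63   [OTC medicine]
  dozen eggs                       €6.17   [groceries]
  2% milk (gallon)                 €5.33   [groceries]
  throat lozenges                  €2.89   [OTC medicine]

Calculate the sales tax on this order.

Burrito bowl €14.74: ready-to-eat food → 6% → €0.88
Café latte €5.67: ready-to-eat food → 6% → €0.34
Antacid chews €9.42: OTC medicine → 3.5% → €0.33
Photo printing (20 prints) €11.83: labor services, buyer-exempt → 0% → €0.00
Adhesive bandages €4.63: OTC medicine → 3.5% → €0.16
Dozen eggs €6.17: groceries → 4.25% → €0.26
2% milk (gallon) €5.33: groceries → 4.25% → €0.23
Throat lozenges €2.89: OTC medicine → 3.5% → €0.10
Total tax = €0.88 + €0.34 + €0.33 + €0.16 + €0.26 + €0.23 + €0.10 = €2.30

€2.30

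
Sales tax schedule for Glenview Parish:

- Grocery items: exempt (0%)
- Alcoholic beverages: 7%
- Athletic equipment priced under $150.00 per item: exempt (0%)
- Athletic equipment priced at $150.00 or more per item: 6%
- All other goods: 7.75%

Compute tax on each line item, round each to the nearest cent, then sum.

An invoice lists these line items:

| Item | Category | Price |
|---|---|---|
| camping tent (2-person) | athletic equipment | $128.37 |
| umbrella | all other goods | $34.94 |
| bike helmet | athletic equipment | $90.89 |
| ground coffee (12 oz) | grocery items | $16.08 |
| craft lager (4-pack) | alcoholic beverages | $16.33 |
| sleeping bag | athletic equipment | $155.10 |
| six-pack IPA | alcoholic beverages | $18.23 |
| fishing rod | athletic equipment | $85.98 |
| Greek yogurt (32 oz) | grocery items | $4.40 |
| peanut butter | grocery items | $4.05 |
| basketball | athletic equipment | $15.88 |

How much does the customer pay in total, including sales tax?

$584.69

Camping tent (2-person) $128.37: athletic equipment, under $150.00 → 0% → $0.00
Umbrella $34.94: all other goods → 7.75% → $2.71
Bike helmet $90.89: athletic equipment, under $150.00 → 0% → $0.00
Ground coffee (12 oz) $16.08: grocery items → 0% → $0.00
Craft lager (4-pack) $16.33: alcoholic beverages → 7% → $1.14
Sleeping bag $155.10: athletic equipment, $150.00 or more → 6% → $9.31
Six-pack IPA $18.23: alcoholic beverages → 7% → $1.28
Fishing rod $85.98: athletic equipment, under $150.00 → 0% → $0.00
Greek yogurt (32 oz) $4.40: grocery items → 0% → $0.00
Peanut butter $4.05: grocery items → 0% → $0.00
Basketball $15.88: athletic equipment, under $150.00 → 0% → $0.00
Subtotal = $570.25; tax = $14.44; total due = $584.69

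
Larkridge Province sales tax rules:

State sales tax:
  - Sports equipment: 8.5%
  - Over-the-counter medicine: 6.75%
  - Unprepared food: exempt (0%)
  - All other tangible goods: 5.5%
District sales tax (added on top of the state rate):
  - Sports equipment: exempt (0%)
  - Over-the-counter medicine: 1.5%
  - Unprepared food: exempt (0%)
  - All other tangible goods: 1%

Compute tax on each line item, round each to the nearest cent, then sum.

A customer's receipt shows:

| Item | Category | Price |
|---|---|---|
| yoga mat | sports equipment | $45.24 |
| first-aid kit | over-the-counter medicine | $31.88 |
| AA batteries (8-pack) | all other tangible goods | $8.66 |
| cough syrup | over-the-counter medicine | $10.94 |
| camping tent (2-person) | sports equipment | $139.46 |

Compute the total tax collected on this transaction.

Yoga mat $45.24: sports equipment → 8.5% + 0% district = 8.5% → $3.85
First-aid kit $31.88: over-the-counter medicine → 6.75% + 1.5% district = 8.25% → $2.63
AA batteries (8-pack) $8.66: all other tangible goods → 5.5% + 1% district = 6.5% → $0.56
Cough syrup $10.94: over-the-counter medicine → 6.75% + 1.5% district = 8.25% → $0.90
Camping tent (2-person) $139.46: sports equipment → 8.5% + 0% district = 8.5% → $11.85
Total tax = $3.85 + $2.63 + $0.56 + $0.90 + $11.85 = $19.79

$19.79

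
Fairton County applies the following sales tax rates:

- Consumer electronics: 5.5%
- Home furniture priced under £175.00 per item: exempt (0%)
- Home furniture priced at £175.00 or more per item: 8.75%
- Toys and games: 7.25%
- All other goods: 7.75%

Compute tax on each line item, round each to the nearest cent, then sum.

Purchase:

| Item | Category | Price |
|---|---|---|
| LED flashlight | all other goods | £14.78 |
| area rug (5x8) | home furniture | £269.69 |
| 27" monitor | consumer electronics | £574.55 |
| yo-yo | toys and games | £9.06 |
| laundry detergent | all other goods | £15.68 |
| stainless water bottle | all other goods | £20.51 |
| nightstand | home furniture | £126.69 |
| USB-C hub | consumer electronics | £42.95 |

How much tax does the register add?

LED flashlight £14.78: all other goods → 7.75% → £1.15
Area rug (5x8) £269.69: home furniture, £175.00 or more → 8.75% → £23.60
27" monitor £574.55: consumer electronics → 5.5% → £31.60
Yo-yo £9.06: toys and games → 7.25% → £0.66
Laundry detergent £15.68: all other goods → 7.75% → £1.22
Stainless water bottle £20.51: all other goods → 7.75% → £1.59
Nightstand £126.69: home furniture, under £175.00 → 0% → £0.00
USB-C hub £42.95: consumer electronics → 5.5% → £2.36
Total tax = £1.15 + £23.60 + £31.60 + £0.66 + £1.22 + £1.59 + £2.36 = £62.18

£62.18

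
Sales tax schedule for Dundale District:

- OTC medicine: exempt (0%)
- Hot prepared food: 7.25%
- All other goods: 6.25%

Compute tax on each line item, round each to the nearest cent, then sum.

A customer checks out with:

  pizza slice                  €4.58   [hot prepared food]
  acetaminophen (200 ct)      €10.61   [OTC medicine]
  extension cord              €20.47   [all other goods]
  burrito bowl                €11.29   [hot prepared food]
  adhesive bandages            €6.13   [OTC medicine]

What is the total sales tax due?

€2.43

Pizza slice €4.58: hot prepared food → 7.25% → €0.33
Acetaminophen (200 ct) €10.61: OTC medicine → 0% → €0.00
Extension cord €20.47: all other goods → 6.25% → €1.28
Burrito bowl €11.29: hot prepared food → 7.25% → €0.82
Adhesive bandages €6.13: OTC medicine → 0% → €0.00
Total tax = €0.33 + €1.28 + €0.82 = €2.43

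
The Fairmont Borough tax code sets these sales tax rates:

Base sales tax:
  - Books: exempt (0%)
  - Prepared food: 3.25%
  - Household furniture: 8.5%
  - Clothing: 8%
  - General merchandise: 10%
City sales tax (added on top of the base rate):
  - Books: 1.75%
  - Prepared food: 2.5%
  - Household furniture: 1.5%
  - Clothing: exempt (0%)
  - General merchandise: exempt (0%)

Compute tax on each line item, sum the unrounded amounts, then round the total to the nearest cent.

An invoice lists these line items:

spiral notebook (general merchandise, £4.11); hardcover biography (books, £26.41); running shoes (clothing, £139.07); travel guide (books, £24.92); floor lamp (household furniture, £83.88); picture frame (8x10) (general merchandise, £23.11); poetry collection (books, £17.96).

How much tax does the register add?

£23.45

Spiral notebook £4.11: general merchandise → 10% + 0% city = 10% → £0.411
Hardcover biography £26.41: books → 0% + 1.75% city = 1.75% → £0.462175
Running shoes £139.07: clothing → 8% + 0% city = 8% → £11.1256
Travel guide £24.92: books → 0% + 1.75% city = 1.75% → £0.4361
Floor lamp £83.88: household furniture → 8.5% + 1.5% city = 10% → £8.388
Picture frame (8x10) £23.11: general merchandise → 10% + 0% city = 10% → £2.311
Poetry collection £17.96: books → 0% + 1.75% city = 1.75% → £0.3143
Unrounded tax sum = £23.448175 → £23.45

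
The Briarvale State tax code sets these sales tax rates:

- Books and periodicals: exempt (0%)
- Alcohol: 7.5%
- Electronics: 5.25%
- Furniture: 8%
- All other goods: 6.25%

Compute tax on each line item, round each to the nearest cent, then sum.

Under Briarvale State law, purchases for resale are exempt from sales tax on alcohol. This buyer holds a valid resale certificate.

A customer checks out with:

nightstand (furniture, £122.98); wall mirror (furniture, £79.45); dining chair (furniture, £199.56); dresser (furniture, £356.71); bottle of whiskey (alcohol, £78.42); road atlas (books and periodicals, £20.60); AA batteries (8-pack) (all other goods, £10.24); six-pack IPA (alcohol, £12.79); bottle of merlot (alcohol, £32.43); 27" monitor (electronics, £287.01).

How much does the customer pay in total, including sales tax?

£1276.60

Nightstand £122.98: furniture → 8% → £9.84
Wall mirror £79.45: furniture → 8% → £6.36
Dining chair £199.56: furniture → 8% → £15.96
Dresser £356.71: furniture → 8% → £28.54
Bottle of whiskey £78.42: alcohol, buyer-exempt → 0% → £0.00
Road atlas £20.60: books and periodicals → 0% → £0.00
AA batteries (8-pack) £10.24: all other goods → 6.25% → £0.64
Six-pack IPA £12.79: alcohol, buyer-exempt → 0% → £0.00
Bottle of merlot £32.43: alcohol, buyer-exempt → 0% → £0.00
27" monitor £287.01: electronics → 5.25% → £15.07
Subtotal = £1200.19; tax = £76.41; total due = £1276.60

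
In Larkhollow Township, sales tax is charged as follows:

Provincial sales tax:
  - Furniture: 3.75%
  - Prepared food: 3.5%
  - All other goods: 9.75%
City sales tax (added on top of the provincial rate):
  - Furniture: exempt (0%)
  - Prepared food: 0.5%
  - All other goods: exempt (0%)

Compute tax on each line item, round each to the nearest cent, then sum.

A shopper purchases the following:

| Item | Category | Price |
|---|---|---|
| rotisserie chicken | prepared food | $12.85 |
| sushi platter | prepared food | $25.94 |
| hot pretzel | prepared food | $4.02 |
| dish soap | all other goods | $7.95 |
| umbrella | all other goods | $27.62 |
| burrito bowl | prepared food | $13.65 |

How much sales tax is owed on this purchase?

Rotisserie chicken $12.85: prepared food → 3.5% + 0.5% city = 4% → $0.51
Sushi platter $25.94: prepared food → 3.5% + 0.5% city = 4% → $1.04
Hot pretzel $4.02: prepared food → 3.5% + 0.5% city = 4% → $0.16
Dish soap $7.95: all other goods → 9.75% + 0% city = 9.75% → $0.78
Umbrella $27.62: all other goods → 9.75% + 0% city = 9.75% → $2.69
Burrito bowl $13.65: prepared food → 3.5% + 0.5% city = 4% → $0.55
Total tax = $0.51 + $1.04 + $0.16 + $0.78 + $2.69 + $0.55 = $5.73

$5.73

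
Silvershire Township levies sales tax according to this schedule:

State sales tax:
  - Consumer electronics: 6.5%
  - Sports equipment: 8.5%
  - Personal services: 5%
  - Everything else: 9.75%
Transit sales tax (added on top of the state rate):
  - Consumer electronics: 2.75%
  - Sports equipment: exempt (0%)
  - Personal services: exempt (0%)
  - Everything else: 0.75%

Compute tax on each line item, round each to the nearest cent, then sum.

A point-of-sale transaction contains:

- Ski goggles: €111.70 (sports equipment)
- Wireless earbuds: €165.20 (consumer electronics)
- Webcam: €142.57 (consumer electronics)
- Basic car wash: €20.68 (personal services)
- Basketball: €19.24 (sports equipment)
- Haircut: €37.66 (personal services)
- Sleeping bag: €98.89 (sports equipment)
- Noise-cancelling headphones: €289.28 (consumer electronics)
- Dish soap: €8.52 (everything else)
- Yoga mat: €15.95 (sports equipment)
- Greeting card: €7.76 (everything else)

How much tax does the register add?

Ski goggles €111.70: sports equipment → 8.5% + 0% transit = 8.5% → €9.49
Wireless earbuds €165.20: consumer electronics → 6.5% + 2.75% transit = 9.25% → €15.28
Webcam €142.57: consumer electronics → 6.5% + 2.75% transit = 9.25% → €13.19
Basic car wash €20.68: personal services → 5% + 0% transit = 5% → €1.03
Basketball €19.24: sports equipment → 8.5% + 0% transit = 8.5% → €1.64
Haircut €37.66: personal services → 5% + 0% transit = 5% → €1.88
Sleeping bag €98.89: sports equipment → 8.5% + 0% transit = 8.5% → €8.41
Noise-cancelling headphones €289.28: consumer electronics → 6.5% + 2.75% transit = 9.25% → €26.76
Dish soap €8.52: everything else → 9.75% + 0.75% transit = 10.5% → €0.89
Yoga mat €15.95: sports equipment → 8.5% + 0% transit = 8.5% → €1.36
Greeting card €7.76: everything else → 9.75% + 0.75% transit = 10.5% → €0.81
Total tax = €9.49 + €15.28 + €13.19 + €1.03 + €1.64 + €1.88 + €8.41 + €26.76 + €0.89 + €1.36 + €0.81 = €80.74

€80.74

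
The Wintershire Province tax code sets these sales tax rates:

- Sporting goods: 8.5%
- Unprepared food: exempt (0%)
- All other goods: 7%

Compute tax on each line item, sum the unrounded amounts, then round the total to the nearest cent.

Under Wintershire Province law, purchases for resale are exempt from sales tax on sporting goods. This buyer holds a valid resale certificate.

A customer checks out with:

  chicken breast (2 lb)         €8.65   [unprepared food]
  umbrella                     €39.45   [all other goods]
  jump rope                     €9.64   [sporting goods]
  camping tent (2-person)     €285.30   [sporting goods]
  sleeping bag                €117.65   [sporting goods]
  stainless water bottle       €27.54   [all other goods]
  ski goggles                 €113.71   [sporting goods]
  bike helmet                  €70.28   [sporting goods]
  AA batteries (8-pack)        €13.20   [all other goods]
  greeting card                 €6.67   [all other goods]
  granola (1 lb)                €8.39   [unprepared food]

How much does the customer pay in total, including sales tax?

€706.56

Chicken breast (2 lb) €8.65: unprepared food → 0% → €0.00
Umbrella €39.45: all other goods → 7% → €2.7615
Jump rope €9.64: sporting goods, buyer-exempt → 0% → €0.00
Camping tent (2-person) €285.30: sporting goods, buyer-exempt → 0% → €0.00
Sleeping bag €117.65: sporting goods, buyer-exempt → 0% → €0.00
Stainless water bottle €27.54: all other goods → 7% → €1.9278
Ski goggles €113.71: sporting goods, buyer-exempt → 0% → €0.00
Bike helmet €70.28: sporting goods, buyer-exempt → 0% → €0.00
AA batteries (8-pack) €13.20: all other goods → 7% → €0.924
Greeting card €6.67: all other goods → 7% → €0.4669
Granola (1 lb) €8.39: unprepared food → 0% → €0.00
Subtotal = €700.48; unrounded tax = €6.0802 → €6.08; total due = €706.56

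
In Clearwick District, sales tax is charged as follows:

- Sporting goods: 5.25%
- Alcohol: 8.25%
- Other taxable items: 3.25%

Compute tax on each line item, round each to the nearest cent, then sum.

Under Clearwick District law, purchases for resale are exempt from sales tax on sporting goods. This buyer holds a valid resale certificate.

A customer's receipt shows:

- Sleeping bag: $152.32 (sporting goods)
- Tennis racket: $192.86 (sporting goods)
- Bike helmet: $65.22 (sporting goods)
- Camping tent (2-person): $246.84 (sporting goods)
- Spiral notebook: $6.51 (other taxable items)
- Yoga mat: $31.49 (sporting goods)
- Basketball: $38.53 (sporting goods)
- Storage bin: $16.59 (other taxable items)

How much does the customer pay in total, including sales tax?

Sleeping bag $152.32: sporting goods, buyer-exempt → 0% → $0.00
Tennis racket $192.86: sporting goods, buyer-exempt → 0% → $0.00
Bike helmet $65.22: sporting goods, buyer-exempt → 0% → $0.00
Camping tent (2-person) $246.84: sporting goods, buyer-exempt → 0% → $0.00
Spiral notebook $6.51: other taxable items → 3.25% → $0.21
Yoga mat $31.49: sporting goods, buyer-exempt → 0% → $0.00
Basketball $38.53: sporting goods, buyer-exempt → 0% → $0.00
Storage bin $16.59: other taxable items → 3.25% → $0.54
Subtotal = $750.36; tax = $0.75; total due = $751.11

$751.11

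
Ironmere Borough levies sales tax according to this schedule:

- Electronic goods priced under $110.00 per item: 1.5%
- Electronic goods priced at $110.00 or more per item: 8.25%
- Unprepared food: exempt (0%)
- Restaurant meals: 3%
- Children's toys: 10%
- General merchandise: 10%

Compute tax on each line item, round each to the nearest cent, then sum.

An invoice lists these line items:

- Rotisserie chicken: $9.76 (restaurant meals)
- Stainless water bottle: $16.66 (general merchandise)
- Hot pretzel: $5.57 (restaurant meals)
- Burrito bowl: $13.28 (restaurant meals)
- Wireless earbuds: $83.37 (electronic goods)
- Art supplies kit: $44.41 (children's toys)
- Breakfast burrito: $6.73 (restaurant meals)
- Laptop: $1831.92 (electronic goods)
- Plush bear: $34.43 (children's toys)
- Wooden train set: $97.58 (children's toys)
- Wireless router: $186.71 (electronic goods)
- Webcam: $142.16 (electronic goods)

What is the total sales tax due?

$199.88

Rotisserie chicken $9.76: restaurant meals → 3% → $0.29
Stainless water bottle $16.66: general merchandise → 10% → $1.67
Hot pretzel $5.57: restaurant meals → 3% → $0.17
Burrito bowl $13.28: restaurant meals → 3% → $0.40
Wireless earbuds $83.37: electronic goods, under $110.00 → 1.5% → $1.25
Art supplies kit $44.41: children's toys → 10% → $4.44
Breakfast burrito $6.73: restaurant meals → 3% → $0.20
Laptop $1831.92: electronic goods, $110.00 or more → 8.25% → $151.13
Plush bear $34.43: children's toys → 10% → $3.44
Wooden train set $97.58: children's toys → 10% → $9.76
Wireless router $186.71: electronic goods, $110.00 or more → 8.25% → $15.40
Webcam $142.16: electronic goods, $110.00 or more → 8.25% → $11.73
Total tax = $0.29 + $1.67 + $0.17 + $0.40 + $1.25 + $4.44 + $0.20 + $151.13 + $3.44 + $9.76 + $15.40 + $11.73 = $199.88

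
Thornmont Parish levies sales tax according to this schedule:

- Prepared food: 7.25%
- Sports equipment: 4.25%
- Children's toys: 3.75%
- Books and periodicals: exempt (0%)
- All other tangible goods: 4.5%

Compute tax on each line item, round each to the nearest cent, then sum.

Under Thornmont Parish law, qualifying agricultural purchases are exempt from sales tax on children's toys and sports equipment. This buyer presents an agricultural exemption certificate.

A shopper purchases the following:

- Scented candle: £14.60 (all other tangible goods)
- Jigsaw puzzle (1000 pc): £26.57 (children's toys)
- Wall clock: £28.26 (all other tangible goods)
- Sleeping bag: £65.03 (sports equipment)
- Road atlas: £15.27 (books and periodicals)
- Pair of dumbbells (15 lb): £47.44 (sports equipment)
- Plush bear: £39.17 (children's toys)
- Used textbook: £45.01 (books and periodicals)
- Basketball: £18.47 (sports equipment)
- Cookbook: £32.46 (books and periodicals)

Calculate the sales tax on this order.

£1.93

Scented candle £14.60: all other tangible goods → 4.5% → £0.66
Jigsaw puzzle (1000 pc) £26.57: children's toys, buyer-exempt → 0% → £0.00
Wall clock £28.26: all other tangible goods → 4.5% → £1.27
Sleeping bag £65.03: sports equipment, buyer-exempt → 0% → £0.00
Road atlas £15.27: books and periodicals → 0% → £0.00
Pair of dumbbells (15 lb) £47.44: sports equipment, buyer-exempt → 0% → £0.00
Plush bear £39.17: children's toys, buyer-exempt → 0% → £0.00
Used textbook £45.01: books and periodicals → 0% → £0.00
Basketball £18.47: sports equipment, buyer-exempt → 0% → £0.00
Cookbook £32.46: books and periodicals → 0% → £0.00
Total tax = £0.66 + £1.27 = £1.93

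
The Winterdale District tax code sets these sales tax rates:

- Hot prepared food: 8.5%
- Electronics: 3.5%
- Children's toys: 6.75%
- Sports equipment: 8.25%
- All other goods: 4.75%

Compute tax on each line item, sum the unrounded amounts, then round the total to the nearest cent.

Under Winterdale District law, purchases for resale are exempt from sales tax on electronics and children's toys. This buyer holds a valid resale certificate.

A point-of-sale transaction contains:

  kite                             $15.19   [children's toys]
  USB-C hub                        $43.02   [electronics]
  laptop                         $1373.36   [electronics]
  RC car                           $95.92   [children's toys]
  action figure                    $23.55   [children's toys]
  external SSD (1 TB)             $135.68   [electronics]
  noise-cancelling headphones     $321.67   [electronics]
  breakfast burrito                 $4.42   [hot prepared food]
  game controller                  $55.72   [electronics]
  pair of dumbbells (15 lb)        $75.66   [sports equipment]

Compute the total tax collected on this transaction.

Kite $15.19: children's toys, buyer-exempt → 0% → $0.00
USB-C hub $43.02: electronics, buyer-exempt → 0% → $0.00
Laptop $1373.36: electronics, buyer-exempt → 0% → $0.00
RC car $95.92: children's toys, buyer-exempt → 0% → $0.00
Action figure $23.55: children's toys, buyer-exempt → 0% → $0.00
External SSD (1 TB) $135.68: electronics, buyer-exempt → 0% → $0.00
Noise-cancelling headphones $321.67: electronics, buyer-exempt → 0% → $0.00
Breakfast burrito $4.42: hot prepared food → 8.5% → $0.3757
Game controller $55.72: electronics, buyer-exempt → 0% → $0.00
Pair of dumbbells (15 lb) $75.66: sports equipment → 8.25% → $6.24195
Unrounded tax sum = $6.61765 → $6.62

$6.62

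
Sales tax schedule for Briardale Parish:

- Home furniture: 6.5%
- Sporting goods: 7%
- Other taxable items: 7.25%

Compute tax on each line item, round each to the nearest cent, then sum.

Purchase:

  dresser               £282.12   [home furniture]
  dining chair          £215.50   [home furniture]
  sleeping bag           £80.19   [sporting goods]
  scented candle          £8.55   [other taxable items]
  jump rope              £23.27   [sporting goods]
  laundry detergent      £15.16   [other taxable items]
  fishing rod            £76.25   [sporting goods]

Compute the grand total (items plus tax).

£747.69

Dresser £282.12: home furniture → 6.5% → £18.34
Dining chair £215.50: home furniture → 6.5% → £14.01
Sleeping bag £80.19: sporting goods → 7% → £5.61
Scented candle £8.55: other taxable items → 7.25% → £0.62
Jump rope £23.27: sporting goods → 7% → £1.63
Laundry detergent £15.16: other taxable items → 7.25% → £1.10
Fishing rod £76.25: sporting goods → 7% → £5.34
Subtotal = £701.04; tax = £46.65; total due = £747.69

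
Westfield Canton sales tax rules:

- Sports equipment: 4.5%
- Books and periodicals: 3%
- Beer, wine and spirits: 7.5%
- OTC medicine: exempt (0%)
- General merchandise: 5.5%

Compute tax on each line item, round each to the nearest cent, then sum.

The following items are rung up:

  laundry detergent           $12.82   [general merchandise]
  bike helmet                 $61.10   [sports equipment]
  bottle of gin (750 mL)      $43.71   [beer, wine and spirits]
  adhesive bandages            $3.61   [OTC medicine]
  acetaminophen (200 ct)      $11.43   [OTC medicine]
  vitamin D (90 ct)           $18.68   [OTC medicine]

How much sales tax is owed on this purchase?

Laundry detergent $12.82: general merchandise → 5.5% → $0.71
Bike helmet $61.10: sports equipment → 4.5% → $2.75
Bottle of gin (750 mL) $43.71: beer, wine and spirits → 7.5% → $3.28
Adhesive bandages $3.61: OTC medicine → 0% → $0.00
Acetaminophen (200 ct) $11.43: OTC medicine → 0% → $0.00
Vitamin D (90 ct) $18.68: OTC medicine → 0% → $0.00
Total tax = $0.71 + $2.75 + $3.28 = $6.74

$6.74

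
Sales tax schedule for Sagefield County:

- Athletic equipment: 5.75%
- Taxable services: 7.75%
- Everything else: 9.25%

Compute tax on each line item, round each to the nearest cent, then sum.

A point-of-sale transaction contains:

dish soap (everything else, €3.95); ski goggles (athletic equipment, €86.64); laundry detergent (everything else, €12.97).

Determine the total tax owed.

Dish soap €3.95: everything else → 9.25% → €0.37
Ski goggles €86.64: athletic equipment → 5.75% → €4.98
Laundry detergent €12.97: everything else → 9.25% → €1.20
Total tax = €0.37 + €4.98 + €1.20 = €6.55

€6.55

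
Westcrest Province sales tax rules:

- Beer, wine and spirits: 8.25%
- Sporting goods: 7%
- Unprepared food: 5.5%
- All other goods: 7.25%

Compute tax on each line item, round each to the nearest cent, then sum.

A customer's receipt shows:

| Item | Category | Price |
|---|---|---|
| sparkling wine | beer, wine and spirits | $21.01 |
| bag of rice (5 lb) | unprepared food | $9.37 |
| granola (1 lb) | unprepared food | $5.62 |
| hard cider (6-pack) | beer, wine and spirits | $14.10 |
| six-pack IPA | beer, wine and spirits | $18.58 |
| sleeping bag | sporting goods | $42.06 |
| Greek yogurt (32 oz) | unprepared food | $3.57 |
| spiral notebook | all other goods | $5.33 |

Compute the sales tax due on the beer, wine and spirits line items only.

Sparkling wine $21.01: beer, wine and spirits → 8.25% → $1.73
Hard cider (6-pack) $14.10: beer, wine and spirits → 8.25% → $1.16
Six-pack IPA $18.58: beer, wine and spirits → 8.25% → $1.53
Tax on beer, wine and spirits = $1.73 + $1.16 + $1.53 = $4.42

$4.42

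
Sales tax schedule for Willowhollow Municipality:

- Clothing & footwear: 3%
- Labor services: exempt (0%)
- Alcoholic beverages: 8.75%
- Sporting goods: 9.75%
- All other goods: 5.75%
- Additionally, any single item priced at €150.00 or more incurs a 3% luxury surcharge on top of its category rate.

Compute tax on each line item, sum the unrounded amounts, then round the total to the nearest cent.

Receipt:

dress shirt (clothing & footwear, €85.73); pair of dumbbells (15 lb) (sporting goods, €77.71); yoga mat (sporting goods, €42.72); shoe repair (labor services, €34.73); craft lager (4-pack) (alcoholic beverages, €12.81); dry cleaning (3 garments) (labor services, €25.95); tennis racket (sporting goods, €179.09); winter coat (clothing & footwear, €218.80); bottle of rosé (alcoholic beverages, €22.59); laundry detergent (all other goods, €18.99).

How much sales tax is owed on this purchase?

Dress shirt €85.73: clothing & footwear → 3% → €2.5719
Pair of dumbbells (15 lb) €77.71: sporting goods → 9.75% → €7.576725
Yoga mat €42.72: sporting goods → 9.75% → €4.1652
Shoe repair €34.73: labor services → 0% → €0.00
Craft lager (4-pack) €12.81: alcoholic beverages → 8.75% → €1.120875
Dry cleaning (3 garments) €25.95: labor services → 0% → €0.00
Tennis racket €179.09: sporting goods → 9.75% + 3% surcharge = 12.75% → €22.833975
Winter coat €218.80: clothing & footwear → 3% + 3% surcharge = 6% → €13.128
Bottle of rosé €22.59: alcoholic beverages → 8.75% → €1.976625
Laundry detergent €18.99: all other goods → 5.75% → €1.091925
Unrounded tax sum = €54.465225 → €54.47

€54.47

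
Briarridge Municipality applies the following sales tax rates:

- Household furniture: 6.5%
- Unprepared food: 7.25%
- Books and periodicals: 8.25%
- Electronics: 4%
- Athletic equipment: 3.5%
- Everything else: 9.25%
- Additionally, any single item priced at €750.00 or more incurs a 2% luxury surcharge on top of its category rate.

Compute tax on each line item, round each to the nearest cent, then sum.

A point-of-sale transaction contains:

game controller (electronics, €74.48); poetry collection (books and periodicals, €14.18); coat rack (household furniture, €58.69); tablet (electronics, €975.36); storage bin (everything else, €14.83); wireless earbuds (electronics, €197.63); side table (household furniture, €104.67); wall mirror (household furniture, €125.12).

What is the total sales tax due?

€90.69

Game controller €74.48: electronics → 4% → €2.98
Poetry collection €14.18: books and periodicals → 8.25% → €1.17
Coat rack €58.69: household furniture → 6.5% → €3.81
Tablet €975.36: electronics → 4% + 2% surcharge = 6% → €58.52
Storage bin €14.83: everything else → 9.25% → €1.37
Wireless earbuds €197.63: electronics → 4% → €7.91
Side table €104.67: household furniture → 6.5% → €6.80
Wall mirror €125.12: household furniture → 6.5% → €8.13
Total tax = €2.98 + €1.17 + €3.81 + €58.52 + €1.37 + €7.91 + €6.80 + €8.13 = €90.69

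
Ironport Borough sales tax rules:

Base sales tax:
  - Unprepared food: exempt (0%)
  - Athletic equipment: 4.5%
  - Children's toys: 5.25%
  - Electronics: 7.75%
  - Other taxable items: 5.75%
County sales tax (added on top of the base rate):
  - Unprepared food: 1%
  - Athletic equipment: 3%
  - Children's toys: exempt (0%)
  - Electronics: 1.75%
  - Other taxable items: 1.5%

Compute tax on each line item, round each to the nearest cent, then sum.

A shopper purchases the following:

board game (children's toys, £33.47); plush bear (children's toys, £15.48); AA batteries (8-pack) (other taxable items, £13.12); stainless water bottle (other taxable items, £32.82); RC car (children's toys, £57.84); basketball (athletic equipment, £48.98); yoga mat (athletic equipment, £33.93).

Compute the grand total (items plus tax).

Board game £33.47: children's toys → 5.25% + 0% county = 5.25% → £1.76
Plush bear £15.48: children's toys → 5.25% + 0% county = 5.25% → £0.81
AA batteries (8-pack) £13.12: other taxable items → 5.75% + 1.5% county = 7.25% → £0.95
Stainless water bottle £32.82: other taxable items → 5.75% + 1.5% county = 7.25% → £2.38
RC car £57.84: children's toys → 5.25% + 0% county = 5.25% → £3.04
Basketball £48.98: athletic equipment → 4.5% + 3% county = 7.5% → £3.67
Yoga mat £33.93: athletic equipment → 4.5% + 3% county = 7.5% → £2.54
Subtotal = £235.64; tax = £15.15; total due = £250.79

£250.79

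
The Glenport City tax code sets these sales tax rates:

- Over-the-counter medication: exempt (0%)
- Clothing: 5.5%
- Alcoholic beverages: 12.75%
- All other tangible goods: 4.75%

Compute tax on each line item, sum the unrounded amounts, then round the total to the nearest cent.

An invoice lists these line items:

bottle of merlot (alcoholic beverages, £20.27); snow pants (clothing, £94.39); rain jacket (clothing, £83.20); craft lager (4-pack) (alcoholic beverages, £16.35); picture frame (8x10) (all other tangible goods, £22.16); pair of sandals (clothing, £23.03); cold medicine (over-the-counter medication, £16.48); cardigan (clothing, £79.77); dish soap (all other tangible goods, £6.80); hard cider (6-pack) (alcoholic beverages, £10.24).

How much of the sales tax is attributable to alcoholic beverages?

Bottle of merlot £20.27: alcoholic beverages → 12.75% → £2.584425
Craft lager (4-pack) £16.35: alcoholic beverages → 12.75% → £2.084625
Hard cider (6-pack) £10.24: alcoholic beverages → 12.75% → £1.3056
Tax on alcoholic beverages: unrounded sum = £5.97465 → £5.97

£5.97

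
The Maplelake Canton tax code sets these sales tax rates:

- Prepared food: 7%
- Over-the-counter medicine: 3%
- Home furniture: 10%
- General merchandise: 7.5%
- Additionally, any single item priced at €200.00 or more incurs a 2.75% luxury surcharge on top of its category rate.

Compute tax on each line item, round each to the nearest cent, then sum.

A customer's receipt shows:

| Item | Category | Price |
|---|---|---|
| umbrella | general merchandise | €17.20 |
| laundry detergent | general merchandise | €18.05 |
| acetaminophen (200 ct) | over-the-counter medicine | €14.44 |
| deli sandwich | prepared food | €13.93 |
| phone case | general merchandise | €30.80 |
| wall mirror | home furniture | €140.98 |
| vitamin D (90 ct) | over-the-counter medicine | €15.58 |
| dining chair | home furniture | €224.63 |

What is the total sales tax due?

Umbrella €17.20: general merchandise → 7.5% → €1.29
Laundry detergent €18.05: general merchandise → 7.5% → €1.35
Acetaminophen (200 ct) €14.44: over-the-counter medicine → 3% → €0.43
Deli sandwich €13.93: prepared food → 7% → €0.98
Phone case €30.80: general merchandise → 7.5% → €2.31
Wall mirror €140.98: home furniture → 10% → €14.10
Vitamin D (90 ct) €15.58: over-the-counter medicine → 3% → €0.47
Dining chair €224.63: home furniture → 10% + 2.75% surcharge = 12.75% → €28.64
Total tax = €1.29 + €1.35 + €0.43 + €0.98 + €2.31 + €14.10 + €0.47 + €28.64 = €49.57

€49.57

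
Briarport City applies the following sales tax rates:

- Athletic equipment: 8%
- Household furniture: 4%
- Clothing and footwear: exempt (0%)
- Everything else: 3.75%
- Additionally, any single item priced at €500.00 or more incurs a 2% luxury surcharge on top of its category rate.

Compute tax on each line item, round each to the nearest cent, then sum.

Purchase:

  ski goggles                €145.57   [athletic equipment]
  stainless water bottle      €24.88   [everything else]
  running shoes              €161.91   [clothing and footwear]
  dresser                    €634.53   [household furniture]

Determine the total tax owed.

Ski goggles €145.57: athletic equipment → 8% → €11.65
Stainless water bottle €24.88: everything else → 3.75% → €0.93
Running shoes €161.91: clothing and footwear → 0% → €0.00
Dresser €634.53: household furniture → 4% + 2% surcharge = 6% → €38.07
Total tax = €11.65 + €0.93 + €38.07 = €50.65

€50.65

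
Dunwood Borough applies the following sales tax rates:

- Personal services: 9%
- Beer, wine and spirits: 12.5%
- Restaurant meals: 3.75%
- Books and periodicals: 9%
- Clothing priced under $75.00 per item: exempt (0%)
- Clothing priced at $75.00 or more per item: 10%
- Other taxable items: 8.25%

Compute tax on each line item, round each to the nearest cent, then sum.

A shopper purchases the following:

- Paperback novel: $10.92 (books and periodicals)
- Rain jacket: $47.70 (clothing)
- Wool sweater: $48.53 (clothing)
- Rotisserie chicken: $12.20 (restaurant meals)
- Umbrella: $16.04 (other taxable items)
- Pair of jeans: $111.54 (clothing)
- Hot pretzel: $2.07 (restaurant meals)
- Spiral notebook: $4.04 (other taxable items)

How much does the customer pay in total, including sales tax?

Paperback novel $10.92: books and periodicals → 9% → $0.98
Rain jacket $47.70: clothing, under $75.00 → 0% → $0.00
Wool sweater $48.53: clothing, under $75.00 → 0% → $0.00
Rotisserie chicken $12.20: restaurant meals → 3.75% → $0.46
Umbrella $16.04: other taxable items → 8.25% → $1.32
Pair of jeans $111.54: clothing, $75.00 or more → 10% → $11.15
Hot pretzel $2.07: restaurant meals → 3.75% → $0.08
Spiral notebook $4.04: other taxable items → 8.25% → $0.33
Subtotal = $253.04; tax = $14.32; total due = $267.36

$267.36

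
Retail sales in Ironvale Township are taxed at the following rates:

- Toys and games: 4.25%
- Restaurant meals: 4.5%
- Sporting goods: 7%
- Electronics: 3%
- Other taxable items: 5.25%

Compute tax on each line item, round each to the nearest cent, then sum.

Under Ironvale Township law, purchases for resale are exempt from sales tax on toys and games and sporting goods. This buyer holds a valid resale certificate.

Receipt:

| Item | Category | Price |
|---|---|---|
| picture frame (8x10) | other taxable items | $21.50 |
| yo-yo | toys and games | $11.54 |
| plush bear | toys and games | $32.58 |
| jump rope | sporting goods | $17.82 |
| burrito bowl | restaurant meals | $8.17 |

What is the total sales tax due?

Picture frame (8x10) $21.50: other taxable items → 5.25% → $1.13
Yo-yo $11.54: toys and games, buyer-exempt → 0% → $0.00
Plush bear $32.58: toys and games, buyer-exempt → 0% → $0.00
Jump rope $17.82: sporting goods, buyer-exempt → 0% → $0.00
Burrito bowl $8.17: restaurant meals → 4.5% → $0.37
Total tax = $1.13 + $0.37 = $1.50

$1.50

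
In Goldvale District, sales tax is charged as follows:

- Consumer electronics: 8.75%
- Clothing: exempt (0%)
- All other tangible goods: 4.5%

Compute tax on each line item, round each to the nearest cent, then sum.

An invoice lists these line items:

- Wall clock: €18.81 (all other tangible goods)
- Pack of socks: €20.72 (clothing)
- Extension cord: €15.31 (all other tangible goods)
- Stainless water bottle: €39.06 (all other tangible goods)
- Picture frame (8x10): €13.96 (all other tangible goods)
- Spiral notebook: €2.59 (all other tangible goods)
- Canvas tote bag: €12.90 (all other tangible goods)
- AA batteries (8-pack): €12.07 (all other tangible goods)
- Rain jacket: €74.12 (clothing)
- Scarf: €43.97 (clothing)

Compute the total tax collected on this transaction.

Wall clock €18.81: all other tangible goods → 4.5% → €0.85
Pack of socks €20.72: clothing → 0% → €0.00
Extension cord €15.31: all other tangible goods → 4.5% → €0.69
Stainless water bottle €39.06: all other tangible goods → 4.5% → €1.76
Picture frame (8x10) €13.96: all other tangible goods → 4.5% → €0.63
Spiral notebook €2.59: all other tangible goods → 4.5% → €0.12
Canvas tote bag €12.90: all other tangible goods → 4.5% → €0.58
AA batteries (8-pack) €12.07: all other tangible goods → 4.5% → €0.54
Rain jacket €74.12: clothing → 0% → €0.00
Scarf €43.97: clothing → 0% → €0.00
Total tax = €0.85 + €0.69 + €1.76 + €0.63 + €0.12 + €0.58 + €0.54 = €5.17

€5.17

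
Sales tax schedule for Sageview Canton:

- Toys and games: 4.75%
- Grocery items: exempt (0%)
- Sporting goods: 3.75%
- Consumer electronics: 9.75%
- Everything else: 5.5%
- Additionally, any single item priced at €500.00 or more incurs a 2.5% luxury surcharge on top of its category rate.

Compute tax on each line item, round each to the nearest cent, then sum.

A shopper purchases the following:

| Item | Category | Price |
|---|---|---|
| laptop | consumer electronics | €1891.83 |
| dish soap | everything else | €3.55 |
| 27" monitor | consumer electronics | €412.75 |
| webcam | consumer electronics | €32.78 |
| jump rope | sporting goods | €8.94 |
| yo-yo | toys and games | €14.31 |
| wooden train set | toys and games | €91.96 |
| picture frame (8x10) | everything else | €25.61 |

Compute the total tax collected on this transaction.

Laptop €1891.83: consumer electronics → 9.75% + 2.5% surcharge = 12.25% → €231.75
Dish soap €3.55: everything else → 5.5% → €0.20
27" monitor €412.75: consumer electronics → 9.75% → €40.24
Webcam €32.78: consumer electronics → 9.75% → €3.20
Jump rope €8.94: sporting goods → 3.75% → €0.34
Yo-yo €14.31: toys and games → 4.75% → €0.68
Wooden train set €91.96: toys and games → 4.75% → €4.37
Picture frame (8x10) €25.61: everything else → 5.5% → €1.41
Total tax = €231.75 + €0.20 + €40.24 + €3.20 + €0.34 + €0.68 + €4.37 + €1.41 = €282.19

€282.19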